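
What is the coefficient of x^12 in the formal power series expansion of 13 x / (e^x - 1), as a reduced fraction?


The exponential generating function for Bernoulli numbers is
x / (e^x - 1) = sum_{k>=0} B_k x^k / k!.
So the coefficient of x^12 in 13 x / (e^x - 1) is 13 B_12 / 12!.
Computing: B_12 = -691/2730, 12! = 479001600, giving
13 * -691/2730 / 479001600 = -691/100590336000.

-691/100590336000


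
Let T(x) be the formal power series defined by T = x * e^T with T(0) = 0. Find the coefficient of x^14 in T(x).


Apply the Lagrange inversion formula: if T = x * phi(T) with phi(t) = e^t, then
[x^n] T = (1/n) [t^(n-1)] phi(t)^n = (1/n) [t^(n-1)] e^(n t) = (1/n) * n^(n-1) / (n-1)! = n^(n-1) / n!.
When c = 1 this is the Cayley count of rooted labeled trees on n vertices, divided by n!.
For n = 14: 14^13 / 14! = 793714773254144/87178291200 = 7909306972/868725.

7909306972/868725


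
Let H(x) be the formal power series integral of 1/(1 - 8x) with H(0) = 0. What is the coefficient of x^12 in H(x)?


1/(1 - 8x) = sum_{k>=0} 8^k x^k. Integrating termwise with H(0) = 0:
H(x) = sum_{k>=0} 8^k x^(k+1) / (k+1) = sum_{m>=1} 8^(m-1) x^m / m.
For m = 12: 8^11/12 = 8589934592/12 = 2147483648/3.

2147483648/3


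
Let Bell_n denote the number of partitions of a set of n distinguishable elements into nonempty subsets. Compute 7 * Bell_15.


Bell_15 can be computed from the Bell triangle or from Dobinski's identity Bell_n = (1/e) * sum_{k>=0} k^n / k!.
Computing Bell_15 = 1382958545.
Then 7 * 1382958545 = 9680709815.

9680709815


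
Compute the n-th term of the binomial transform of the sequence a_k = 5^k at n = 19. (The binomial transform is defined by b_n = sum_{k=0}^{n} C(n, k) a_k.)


With a_k = 5^k, b_n = sum_{k=0}^{n} C(n, k) 5^k = (1 + 5)^n by the binomial theorem.
For n = 19: (1 + 5)^19 = 6^19 = 609359740010496.

609359740010496


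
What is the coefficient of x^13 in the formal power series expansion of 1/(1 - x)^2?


The expansion 1/(1 - x)^r = sum_{k>=0} C(k + r - 1, r - 1) x^k follows from the multiset / negative-binomial theorem (or from repeated differentiation of the geometric series).
For r = 2 and k = 13:
C(14, 1) = 87178291200 / (1 * 6227020800) = 14.

14


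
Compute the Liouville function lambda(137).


The Liouville function is lambda(k) = (-1)^Omega(k), where Omega(k) counts the prime factors of k with multiplicity.
Factoring: 137 = 137, so Omega(137) = 1.
lambda(137) = (-1)^1 = -1.

-1


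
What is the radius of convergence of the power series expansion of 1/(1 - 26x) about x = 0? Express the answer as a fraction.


Expanding 1/(1 - 26x) = sum_{k>=0} 26^k x^k, the series converges when |26x| < 1, i.e., |x| < 1/26.
So the radius of convergence is 1/26 = 1/26.

1/26


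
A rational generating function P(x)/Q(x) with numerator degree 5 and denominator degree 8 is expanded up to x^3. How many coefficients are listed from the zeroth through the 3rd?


Expanding up to x^3 gives the coefficients for x^0, x^1, ..., x^3.
That is 3 + 1 = 4 coefficients in total.

4


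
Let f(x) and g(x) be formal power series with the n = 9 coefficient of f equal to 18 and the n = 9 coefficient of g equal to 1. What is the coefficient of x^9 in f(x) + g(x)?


Addition of formal power series is termwise.
The coefficient of x^9 in f + g = 18 + 1
= 19

19


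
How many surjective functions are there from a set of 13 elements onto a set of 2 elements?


By inclusion-exclusion on which target elements are missed, the number of surjections from an n-set onto a k-set is
surj(n, k) = sum_{j=0}^{k} (-1)^j C(k, j) (k - j)^n.
Equivalently surj(n, k) = k! * S(n, k), where S(n, k) is the Stirling number of the second kind.
For n = 13, k = 2:
S(13, 2) = 4095, so
surj = 2! * 4095 = 2 * 4095 = 8190.

8190


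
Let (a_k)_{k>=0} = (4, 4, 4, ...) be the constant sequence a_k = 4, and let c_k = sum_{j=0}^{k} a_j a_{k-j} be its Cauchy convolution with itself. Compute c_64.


Since a_j = 4 for all j >= 0, the convolution sum becomes
c_k = sum_{j=0}^{k} 4 * 4 = 16 * (k + 1).
Equivalently, the generating function of (a_k) is 4/(1 - x) and its square is 16/(1 - x)^2 = sum_{k>=0} 16(k + 1) x^k.
For k = 64: 16 * 65 = 1040.

1040


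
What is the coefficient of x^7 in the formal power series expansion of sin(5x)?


The Maclaurin series is sin(t) = sum_{k>=0} (-1)^k t^(2k+1) / (2k+1)!, so substituting t = 5x, only odd powers of x are nonzero, with coefficient of x^(2k+1) equal to (-1)^k 5^(2k+1) / (2k+1)!.
Write 7 = 2*3 + 1, giving the coefficient (-1)^3 * 5^7 / 7! = -78125/5040 = -15625/1008.

-15625/1008


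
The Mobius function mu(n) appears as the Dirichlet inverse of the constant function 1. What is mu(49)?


49 has a squared prime factor, so mu(49) = 0.
Factorization reveals a repeated prime.

0


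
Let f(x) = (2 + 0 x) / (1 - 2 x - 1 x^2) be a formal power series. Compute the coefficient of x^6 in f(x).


Write f(x) = sum_{k>=0} a_k x^k. Multiplying both sides by 1 - 2 x - 1 x^2 gives
(1 - 2 x - 1 x^2) sum_{k>=0} a_k x^k = 2 + 0 x.
Matching coefficients:
 x^0: a_0 = 2
 x^1: a_1 - 2 a_0 = 0  =>  a_1 = 2*2 + 0 = 4
 x^k (k >= 2): a_k = 2 a_{k-1} + 1 a_{k-2}.
Iterating: a_2 = 10, a_3 = 24, a_4 = 58, a_5 = 140, a_6 = 338.
So the coefficient of x^6 is 338.

338


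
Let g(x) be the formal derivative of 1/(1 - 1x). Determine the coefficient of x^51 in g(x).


Differentiate termwise: d/dx sum_{k>=0} 1^k x^k = sum_{k>=1} k 1^k x^(k-1) = sum_{j>=0} (j+1) 1^(j+1) x^j.
Equivalently, d/dx [1/(1 - 1x)] = 1/(1 - 1x)^2.
For j = 51: 52 * 1^52 = 52 * 1 = 52.

52


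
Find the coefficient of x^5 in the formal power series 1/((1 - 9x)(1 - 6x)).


By partial fractions or Cauchy convolution:
The coefficient equals sum_{k=0}^{5} 9^k * 6^(5-k).
= 161595

161595


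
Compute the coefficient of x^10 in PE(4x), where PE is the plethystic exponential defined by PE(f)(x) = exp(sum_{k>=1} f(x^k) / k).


With f(x) = 4x, the exponent is sum_{k>=1} 4 x^k / k = 4 * (-ln(1 - x)). Exponentiating:
PE(4x) = exp(-4 ln(1 - x)) = 1/(1 - x)^4.
By the negative binomial expansion, [x^n] 1/(1 - x)^4 = C(n + 3, 3).
For n = 10: C(13, 3) = 286.

286


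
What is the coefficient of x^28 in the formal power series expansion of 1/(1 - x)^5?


The negative binomial / multiset identity is
1/(1 - x)^r = sum_{k>=0} C(k + r - 1, r - 1) x^k.
Here r = 5 and k = 28, so the coefficient is
C(28 + 4, 4) = C(32, 4)
= 35960

35960


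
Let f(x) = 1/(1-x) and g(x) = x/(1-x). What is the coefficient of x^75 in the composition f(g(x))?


First simplify the composition: f(g(x)) = 1/(1 - x/(1-x)) = (1-x)/((1-x) - x) = (1-x)/(1-2x).
Now extract the coefficient. Write (1-x)/(1-2x) = 1/(1-2x) - x/(1-2x).
The coefficient of x^n in 1/(1-2x) is 2^n, and in x/(1-2x) is 2^(n-1) (for n >= 1).
So the coefficient of x^75 is 2^75 - 2^74 = 37778931862957161709568 - 18889465931478580854784 = 18889465931478580854784.

18889465931478580854784


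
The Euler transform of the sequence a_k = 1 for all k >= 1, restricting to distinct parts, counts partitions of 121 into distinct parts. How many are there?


Partitions of 121 into distinct parts can be computed via generating function.
Product (1+x)(1+x^2)(1+x^3)...
The coefficient of x^121 = 2368800

2368800


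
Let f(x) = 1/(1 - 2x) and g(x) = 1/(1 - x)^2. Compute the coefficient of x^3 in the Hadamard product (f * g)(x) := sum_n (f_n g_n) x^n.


f has coefficients f_k = 2^k. For g = 1/(1 - x)^2 the coefficient is g_k = C(k + 1, 1) = k + 1. The Hadamard coefficient is (f * g)_k = 2^k * (k + 1).
For k = 3: 2^3 * 4 = 8 * 4 = 32.

32


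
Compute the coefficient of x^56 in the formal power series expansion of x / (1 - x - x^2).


Let f(x) = sum_{k>=0} a_k x^k. Multiplying f(x) * (1 - x - x^2) = x and matching coefficients gives a_0 = 0, a_1 = 1, and a_k = a_{k-1} + a_{k-2} for k >= 2. These are the Fibonacci numbers F_k.
Iterating from F_0 = 0, F_1 = 1:
F_0=0, F_1=1, F_2=1, F_3=2, F_4=3, F_5=5, F_6=8, F_7=13, F_8=21, F_9=34, ...
F_56 = 225851433717.

225851433717


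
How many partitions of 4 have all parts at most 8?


Using the generating function (1-x)^(-1)(1-x^2)^(-1)...(1-x^8)^(-1),
the coefficient of x^4 counts these restricted partitions.
Result = 5

5


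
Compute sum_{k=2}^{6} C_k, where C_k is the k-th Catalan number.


C_2 through C_6: 2, 5, 14, 42, 132
Sum = 2 + 5 + 14 + 42 + 132
= 195

195


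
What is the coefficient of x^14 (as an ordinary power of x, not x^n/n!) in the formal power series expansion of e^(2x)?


The exponential series is e^y = sum_{k>=0} y^k / k!. Substituting y = 2x gives
e^(2x) = sum_{k>=0} 2^k x^k / k!.
So the coefficient of x^n is a^n/n! with a = 2, n = 14:
2^14 / 14! = 16384/87178291200 = 8/42567525

8/42567525


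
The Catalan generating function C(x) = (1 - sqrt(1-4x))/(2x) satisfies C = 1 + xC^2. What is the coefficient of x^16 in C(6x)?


Substituting x -> 6x scales the n-th coefficient by 6^n, so [x^16] C(6x) = 6^16 * C_16.
C_16 = C(2*16, 16)/(17) = 601080390/17 = 35357670.
So 6^16 * 35357670 = 2821109907456 * 35357670 = 99747873141559787520.

99747873141559787520


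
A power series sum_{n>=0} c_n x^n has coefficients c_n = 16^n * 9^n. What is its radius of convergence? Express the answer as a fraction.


By the root test (Cauchy-Hadamard), the radius is R = 1 / limsup_n |c_n|^(1/n).
Here |c_n|^(1/n) = (16^n * 9^n)^(1/n) = 16 * 9 = 144 for all n.
So R = 1/144 = 1/144.

1/144


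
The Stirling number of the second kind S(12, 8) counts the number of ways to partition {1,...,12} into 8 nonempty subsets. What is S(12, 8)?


Using the explicit formula S(n,k) = (1/k!) sum_{j=0}^{k} (-1)^(k-j) C(k,j) j^n:
S(12, 8) = 159027
Equivalently, S(n,k) is n! times the coefficient of x^n in the EGF (e^x - 1)^k / k!.

159027


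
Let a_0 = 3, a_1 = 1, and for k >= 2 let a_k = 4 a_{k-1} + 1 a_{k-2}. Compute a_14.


Iterating the recurrence forward:
a_0 = 3
a_1 = 1
a_2 = 4*1 + 1*3 = 7
a_3 = 4*7 + 1*1 = 29
a_4 = 4*29 + 1*7 = 123
a_5 = 4*123 + 1*29 = 521
a_6 = 4*521 + 1*123 = 2207
a_7 = 4*2207 + 1*521 = 9349
a_8 = 4*9349 + 1*2207 = 39603
a_9 = 4*39603 + 1*9349 = 167761
a_10 = 4*167761 + 1*39603 = 710647
a_11 = 4*710647 + 1*167761 = 3010349
a_12 = 4*3010349 + 1*710647 = 12752043
a_13 = 4*12752043 + 1*3010349 = 54018521
a_14 = 4*54018521 + 1*12752043 = 228826127
So a_14 = 228826127.

228826127


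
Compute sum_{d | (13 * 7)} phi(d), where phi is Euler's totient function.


First, 13 * 7 = 91. One classical identity is sum_{d | n} phi(d) = n (each k in [1, n] has a unique gcd with n, and among the k's with gcd(k, n) = n/d there are phi(d) of them). So the sum equals 91. We also verify directly:
Divisors of 91: 1, 7, 13, 91.
phi values: 1, 6, 12, 72.
Sum = 91.

91


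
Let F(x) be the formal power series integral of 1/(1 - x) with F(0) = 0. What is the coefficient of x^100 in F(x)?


1/(1 - x) = sum_{k>=0} x^k. Integrating termwise and using F(0) = 0 gives
F(x) = sum_{k>=0} x^(k+1) / (k+1) = sum_{m>=1} x^m / m = -ln(1 - x).
So the coefficient of x^100 is 1/100 = 1/100.

1/100


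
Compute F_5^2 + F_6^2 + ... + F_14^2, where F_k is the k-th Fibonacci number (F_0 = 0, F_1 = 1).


There is a standard identity sum_{k=0}^{N} F_k^2 = F_N * F_{N+1} (proved inductively from the telescoping relation F_k^2 = F_k F_{k+1} - F_{k-1} F_k). Then
sum_{k=5}^{14} F_k^2 = F_14 F_15 - F_4 F_5.
Computing: F_14 = 377, F_15 = 610, F_4 = 3, F_5 = 5.
Sum = 377 * 610 - 3 * 5 = 229955.

229955


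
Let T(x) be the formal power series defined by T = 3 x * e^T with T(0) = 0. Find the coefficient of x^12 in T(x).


Apply the Lagrange inversion formula: if T = 3 x * phi(T) with phi(t) = e^t, then
[x^n] T = 3^n * (1/n) [t^(n-1)] phi(t)^n = 3^n * (1/n) [t^(n-1)] e^(n t) = 3^n * (1/n) * n^(n-1) / (n-1)! = 3^n * n^(n-1) / n!.
When c = 1 this is the Cayley count of rooted labeled trees on n vertices, divided by n!.
For n = 12: 3^12 * 12^11 / 12! = 531441 * 743008370688/479001600 = 1586874322944/1925.

1586874322944/1925


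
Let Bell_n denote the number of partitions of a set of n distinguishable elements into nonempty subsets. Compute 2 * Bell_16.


Bell_16 can be computed from the Bell triangle or from Dobinski's identity Bell_n = (1/e) * sum_{k>=0} k^n / k!.
Computing Bell_16 = 10480142147.
Then 2 * 10480142147 = 20960284294.

20960284294


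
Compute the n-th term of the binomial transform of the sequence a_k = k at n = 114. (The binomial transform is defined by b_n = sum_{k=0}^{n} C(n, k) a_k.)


With a_k = k, b_n = sum_{k=0}^{n} C(n, k) k. Using k * C(n, k) = n * C(n-1, k-1) gives b_n = n * sum_{k>=1} C(n-1, k-1) = n * 2^(n-1).
For n = 114: 114 * 2^113 = 114 * 10384593717069655257060992658440192 = 1183843683745940699304953163062181888.

1183843683745940699304953163062181888


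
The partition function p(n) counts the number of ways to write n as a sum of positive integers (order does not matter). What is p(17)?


Using the generating function prod_{k>=1} 1/(1-x^k), we compute p(17).
By dynamic programming over parts 1 through 17:
p(17) = 297

297


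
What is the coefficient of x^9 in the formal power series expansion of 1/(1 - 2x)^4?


The general identity 1/(1 - c x)^r = sum_{k>=0} c^k C(k + r - 1, r - 1) x^k follows by substituting y = c x into 1/(1 - y)^r = sum_{k>=0} C(k + r - 1, r - 1) y^k.
For c = 2, r = 4, k = 9:
2^9 * C(12, 3) = 512 * 220 = 112640.

112640


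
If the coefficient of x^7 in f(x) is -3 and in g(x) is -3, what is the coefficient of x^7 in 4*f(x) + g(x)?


Scalar multiplication scales coefficients: 4 * -3 = -12.
Then add the g coefficient: -12 + -3
= -15

-15


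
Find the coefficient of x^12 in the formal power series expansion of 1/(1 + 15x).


Write 1/(1 + c x) = 1/(1 - (-c) x) and apply the geometric-series identity
1/(1 - y) = sum_{k>=0} y^k to get 1/(1 + c x) = sum_{k>=0} (-c)^k x^k.
So the coefficient of x^k is (-c)^k = (-1)^k * c^k.
Here c = 15 and k = 12:
(-15)^12 = 1 * 129746337890625 = 129746337890625

129746337890625


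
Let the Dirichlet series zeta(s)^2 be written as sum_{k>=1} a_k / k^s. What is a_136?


The Dirichlet convolution of the constant function 1 with itself gives (1 * 1)(k) = sum_{d | k} 1 = d(k), the number of positive divisors of k.
Since zeta(s) = sum_{k>=1} 1/k^s, we have zeta(s)^2 = sum_{k>=1} d(k)/k^s, so a_k = d(k).
For k = 136: the divisors are 1, 2, 4, 8, 17, 34, 68, 136.
Count = 8.

8


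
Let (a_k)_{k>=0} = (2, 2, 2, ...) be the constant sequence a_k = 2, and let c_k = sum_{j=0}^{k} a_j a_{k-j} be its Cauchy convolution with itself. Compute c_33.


Since a_j = 2 for all j >= 0, the convolution sum becomes
c_k = sum_{j=0}^{k} 2 * 2 = 4 * (k + 1).
Equivalently, the generating function of (a_k) is 2/(1 - x) and its square is 4/(1 - x)^2 = sum_{k>=0} 4(k + 1) x^k.
For k = 33: 4 * 34 = 136.

136


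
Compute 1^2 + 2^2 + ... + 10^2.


This power sum has a closed form given by Faulhaber's formula
sum_{k=1}^{m} k^p = (1 / (p + 1)) * sum_{j=0}^{p} C(p + 1, j) B_j m^(p + 1 - j),
but for small m direct computation is fastest:
1 + 4 + 9 + 16 + 25 + 36 + 49 + 64 + 81 + 100 = 385.

385


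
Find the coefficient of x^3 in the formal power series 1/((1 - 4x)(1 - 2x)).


By partial fractions or Cauchy convolution:
The coefficient equals sum_{k=0}^{3} 4^k * 2^(3-k).
= 120

120


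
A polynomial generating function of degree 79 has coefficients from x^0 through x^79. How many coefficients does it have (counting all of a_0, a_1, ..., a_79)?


A polynomial of degree 79 takes the form a_0 + a_1 x + ... + a_79 x^79.
The number of coefficients is 79 + 1 = 80.

80


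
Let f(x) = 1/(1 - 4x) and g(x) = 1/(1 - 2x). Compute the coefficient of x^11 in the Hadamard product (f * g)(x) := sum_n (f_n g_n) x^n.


f has coefficients f_k = 4^k and g has coefficients g_k = 2^k, so the Hadamard product has coefficient (f*g)_k = 4^k * 2^k = 8^k.
For k = 11: 8^11 = 8589934592.

8589934592


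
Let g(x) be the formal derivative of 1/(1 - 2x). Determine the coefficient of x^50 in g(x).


Differentiate termwise: d/dx sum_{k>=0} 2^k x^k = sum_{k>=1} k 2^k x^(k-1) = sum_{j>=0} (j+1) 2^(j+1) x^j.
Equivalently, d/dx [1/(1 - 2x)] = 2/(1 - 2x)^2.
For j = 50: 51 * 2^51 = 51 * 2251799813685248 = 114841790497947648.

114841790497947648


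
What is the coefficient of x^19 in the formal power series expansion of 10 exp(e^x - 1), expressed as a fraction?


exp(e^x - 1) is the exponential generating function for the Bell numbers Bell_k: exp(e^x - 1) = sum_{k>=0} Bell_k x^k / k!.
So the coefficient of x^19 in 10 exp(e^x - 1) is 10 Bell_19 / 19!.
Computing: Bell_19 = 5832742205057 and 19! = 121645100408832000, giving
10 * 5832742205057/121645100408832000 = 5832742205057/12164510040883200.

5832742205057/12164510040883200


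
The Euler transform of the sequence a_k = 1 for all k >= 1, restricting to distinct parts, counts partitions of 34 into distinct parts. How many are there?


Partitions of 34 into distinct parts can be computed via generating function.
Product (1+x)(1+x^2)(1+x^3)...
The coefficient of x^34 = 512

512


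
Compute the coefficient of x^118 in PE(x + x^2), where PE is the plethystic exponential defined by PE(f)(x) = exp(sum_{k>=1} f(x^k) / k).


With f(x) = x + x^2, the exponent is sum_{k>=1} (x^k + x^(2k)) / k = -ln(1 - x) - ln(1 - x^2). Exponentiating:
PE(x + x^2) = 1 / ((1 - x)(1 - x^2)).
This is the generating function for partitions of n into parts of size 1 or 2. The number of 2's can be any j in 0..59, and the rest are 1's, so
[x^118] = floor(118/2) + 1 = 60.

60


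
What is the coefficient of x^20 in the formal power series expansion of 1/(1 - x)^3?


The negative binomial / multiset identity is
1/(1 - x)^r = sum_{k>=0} C(k + r - 1, r - 1) x^k.
Here r = 3 and k = 20, so the coefficient is
C(20 + 2, 2) = C(22, 2)
= 231

231


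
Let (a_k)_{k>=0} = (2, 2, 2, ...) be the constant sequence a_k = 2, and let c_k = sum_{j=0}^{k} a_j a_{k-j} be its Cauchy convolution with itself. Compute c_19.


Since a_j = 2 for all j >= 0, the convolution sum becomes
c_k = sum_{j=0}^{k} 2 * 2 = 4 * (k + 1).
Equivalently, the generating function of (a_k) is 2/(1 - x) and its square is 4/(1 - x)^2 = sum_{k>=0} 4(k + 1) x^k.
For k = 19: 4 * 20 = 80.

80


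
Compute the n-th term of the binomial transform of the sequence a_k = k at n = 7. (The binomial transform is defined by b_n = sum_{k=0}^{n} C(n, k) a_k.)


With a_k = k, b_n = sum_{k=0}^{n} C(n, k) k. Using k * C(n, k) = n * C(n-1, k-1) gives b_n = n * sum_{k>=1} C(n-1, k-1) = n * 2^(n-1).
For n = 7: 7 * 2^6 = 7 * 64 = 448.

448


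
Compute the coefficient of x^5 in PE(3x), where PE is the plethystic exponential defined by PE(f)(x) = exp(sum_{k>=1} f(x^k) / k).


With f(x) = 3x, the exponent is sum_{k>=1} 3 x^k / k = 3 * (-ln(1 - x)). Exponentiating:
PE(3x) = exp(-3 ln(1 - x)) = 1/(1 - x)^3.
By the negative binomial expansion, [x^n] 1/(1 - x)^3 = C(n + 2, 2).
For n = 5: C(7, 2) = 21.

21


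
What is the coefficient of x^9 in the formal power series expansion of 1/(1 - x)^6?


The expansion 1/(1 - x)^r = sum_{k>=0} C(k + r - 1, r - 1) x^k follows from the multiset / negative-binomial theorem (or from repeated differentiation of the geometric series).
For r = 6 and k = 9:
C(14, 5) = 87178291200 / (120 * 362880) = 2002.

2002


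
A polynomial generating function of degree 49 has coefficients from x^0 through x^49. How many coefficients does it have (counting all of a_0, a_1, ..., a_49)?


A polynomial of degree 49 takes the form a_0 + a_1 x + ... + a_49 x^49.
The number of coefficients is 49 + 1 = 50.

50


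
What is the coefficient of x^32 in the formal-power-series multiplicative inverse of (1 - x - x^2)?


Let the inverse be f(x) = sum_{k>=0} a_k x^k. From f(x) * (1 - x - x^2) = 1 and matching coefficients:
 x^0: a_0 = 1.
 x^1: a_1 - a_0 = 0, so a_1 = 1.
 x^k (k >= 2): a_k - a_{k-1} - a_{k-2} = 0, i.e. a_k = a_{k-1} + a_{k-2}.
This is the Fibonacci-type recurrence shifted so that a_0 = a_1 = 1.
Iterating: a_0=1, a_1=1, a_2=2, a_3=3, a_4=5, a_5=8, a_6=13, a_7=21, a_8=34, a_9=55, ...
a_32 = 3524578.

3524578


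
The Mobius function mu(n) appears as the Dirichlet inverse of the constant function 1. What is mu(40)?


40 has a squared prime factor, so mu(40) = 0.
Factorization reveals a repeated prime.

0


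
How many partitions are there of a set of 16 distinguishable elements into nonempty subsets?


Bell_16 can be computed from the Bell triangle or from Dobinski's identity Bell_n = (1/e) * sum_{k>=0} k^n / k!.
Computing Bell_16 = 10480142147.

10480142147


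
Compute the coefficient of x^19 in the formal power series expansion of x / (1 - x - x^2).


Let f(x) = sum_{k>=0} a_k x^k. Multiplying f(x) * (1 - x - x^2) = x and matching coefficients gives a_0 = 0, a_1 = 1, and a_k = a_{k-1} + a_{k-2} for k >= 2. These are the Fibonacci numbers F_k.
Iterating from F_0 = 0, F_1 = 1:
F_0=0, F_1=1, F_2=1, F_3=2, F_4=3, F_5=5, F_6=8, F_7=13, F_8=21, F_9=34, ...
F_19 = 4181.

4181


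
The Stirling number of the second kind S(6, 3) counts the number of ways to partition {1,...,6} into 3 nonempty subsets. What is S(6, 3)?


Using the explicit formula S(n,k) = (1/k!) sum_{j=0}^{k} (-1)^(k-j) C(k,j) j^n:
S(6, 3) = 90
Equivalently, S(n,k) is n! times the coefficient of x^n in the EGF (e^x - 1)^k / k!.

90


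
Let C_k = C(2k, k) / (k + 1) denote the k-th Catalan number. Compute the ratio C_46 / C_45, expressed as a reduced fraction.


Using C_k = (2k)! / (k! (k+1)!), the ratio C_{k+1}/C_k simplifies to
C_{k+1}/C_k = [(2k+2)! / ((k+1)! (k+2)!)] * [k! (k+1)! / (2k)!]
 = (2k+2)(2k+1) / ((k+1)(k+2)) = 2(2k+1) / (k+2).
For k = 45: 2(2*45 + 1) / (45 + 2) = 182/47 = 182/47.

182/47


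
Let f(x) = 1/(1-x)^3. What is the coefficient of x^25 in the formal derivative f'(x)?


Differentiate: d/dx [ 1/(1-x)^r ] = r / (1-x)^(r+1).
Here r = 3, so f'(x) = 3 / (1-x)^4.
The expansion of 1/(1-x)^(r+1) has coefficient of x^n equal to C(n+r, r).
So the coefficient of x^25 in f'(x) is
3 * C(28, 3) = 3 * 3276 = 9828

9828


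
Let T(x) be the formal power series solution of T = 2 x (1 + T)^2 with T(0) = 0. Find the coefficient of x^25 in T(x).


Apply the Lagrange inversion formula: if T = 2 x * phi(T) with phi(t) = (1 + t)^2, then [x^n] T = 2^n * (1/n) [t^(n-1)] phi(t)^n = 2^n * (1/n) [t^(n-1)] (1 + t)^(2n) = 2^n * (1/n) C(2n, n-1).
Using the identity C(2n, n-1) = C(2n, n) * n / (n+1), the unscaled factor equals C(2n, n) / (n+1) = C_n, the n-th Catalan number.
For n = 25: C_25 = C(50, 25) / 26 = 126410606437752/26 = 4861946401452.
With the 2^25 = 33554432 factor, the coefficient is 33554432 * 4861946401452 = 163139849915165835264.

163139849915165835264


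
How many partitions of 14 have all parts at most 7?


Using the generating function (1-x)^(-1)(1-x^2)^(-1)...(1-x^7)^(-1),
the coefficient of x^14 counts these restricted partitions.
Result = 105

105


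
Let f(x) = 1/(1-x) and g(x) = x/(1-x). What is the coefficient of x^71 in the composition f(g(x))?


First simplify the composition: f(g(x)) = 1/(1 - x/(1-x)) = (1-x)/((1-x) - x) = (1-x)/(1-2x).
Now extract the coefficient. Write (1-x)/(1-2x) = 1/(1-2x) - x/(1-2x).
The coefficient of x^n in 1/(1-2x) is 2^n, and in x/(1-2x) is 2^(n-1) (for n >= 1).
So the coefficient of x^71 is 2^71 - 2^70 = 2361183241434822606848 - 1180591620717411303424 = 1180591620717411303424.

1180591620717411303424


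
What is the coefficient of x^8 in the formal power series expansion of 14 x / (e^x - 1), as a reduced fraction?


The exponential generating function for Bernoulli numbers is
x / (e^x - 1) = sum_{k>=0} B_k x^k / k!.
So the coefficient of x^8 in 14 x / (e^x - 1) is 14 B_8 / 8!.
Computing: B_8 = -1/30, 8! = 40320, giving
14 * -1/30 / 40320 = -1/86400.

-1/86400


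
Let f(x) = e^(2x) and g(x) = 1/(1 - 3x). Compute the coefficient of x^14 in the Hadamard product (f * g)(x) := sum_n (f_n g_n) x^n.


Expanding: f_k = 2^k/k! (from e^(2x)) and g_k = 3^k (from 1/(1 - 3x)). So the Hadamard coefficient (f * g)_k = 2^k 3^k / k! = (6)^k / k!.
For k = 14: 6^14/14! = 78364164096/87178291200 = 157464/175175.

157464/175175


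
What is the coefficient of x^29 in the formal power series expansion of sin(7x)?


The Maclaurin series is sin(t) = sum_{k>=0} (-1)^k t^(2k+1) / (2k+1)!, so substituting t = 7x, only odd powers of x are nonzero, with coefficient of x^(2k+1) equal to (-1)^k 7^(2k+1) / (2k+1)!.
Write 29 = 2*14 + 1, giving the coefficient (-1)^14 * 7^29 / 29! = 3219905755813179726837607/8841761993739701954543616000000 = 1341068619663964900807/3682533108596294025216000000.

1341068619663964900807/3682533108596294025216000000


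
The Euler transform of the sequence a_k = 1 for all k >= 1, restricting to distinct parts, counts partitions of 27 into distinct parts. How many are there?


Partitions of 27 into distinct parts can be computed via generating function.
Product (1+x)(1+x^2)(1+x^3)...
The coefficient of x^27 = 192

192


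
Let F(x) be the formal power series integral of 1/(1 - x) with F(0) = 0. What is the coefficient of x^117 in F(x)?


1/(1 - x) = sum_{k>=0} x^k. Integrating termwise and using F(0) = 0 gives
F(x) = sum_{k>=0} x^(k+1) / (k+1) = sum_{m>=1} x^m / m = -ln(1 - x).
So the coefficient of x^117 is 1/117 = 1/117.

1/117


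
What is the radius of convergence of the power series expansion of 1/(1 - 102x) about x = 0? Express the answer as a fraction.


Expanding 1/(1 - 102x) = sum_{k>=0} 102^k x^k, the series converges when |102x| < 1, i.e., |x| < 1/102.
So the radius of convergence is 1/102 = 1/102.

1/102


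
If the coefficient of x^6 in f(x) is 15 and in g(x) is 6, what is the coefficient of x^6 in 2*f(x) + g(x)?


Scalar multiplication scales coefficients: 2 * 15 = 30.
Then add the g coefficient: 30 + 6
= 36

36


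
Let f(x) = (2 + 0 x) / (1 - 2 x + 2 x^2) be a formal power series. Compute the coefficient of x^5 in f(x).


Write f(x) = sum_{k>=0} a_k x^k. Multiplying both sides by 1 - 2 x + 2 x^2 gives
(1 - 2 x + 2 x^2) sum_{k>=0} a_k x^k = 2 + 0 x.
Matching coefficients:
 x^0: a_0 = 2
 x^1: a_1 - 2 a_0 = 0  =>  a_1 = 2*2 + 0 = 4
 x^k (k >= 2): a_k = 2 a_{k-1} - 2 a_{k-2}.
Iterating: a_2 = 4, a_3 = 0, a_4 = -8, a_5 = -16.
So the coefficient of x^5 is -16.

-16


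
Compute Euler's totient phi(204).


phi(n) counts integers in [1, n] coprime to n. Using the multiplicative formula phi(n) = n * prod_{p | n} (1 - 1/p):
204 = 2^2 * 3 * 17, so
phi(204) = 204 * (1 - 1/2) * (1 - 1/3) * (1 - 1/17) = 64.

64


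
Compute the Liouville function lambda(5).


The Liouville function is lambda(k) = (-1)^Omega(k), where Omega(k) counts the prime factors of k with multiplicity.
Factoring: 5 = 5, so Omega(5) = 1.
lambda(5) = (-1)^1 = -1.

-1


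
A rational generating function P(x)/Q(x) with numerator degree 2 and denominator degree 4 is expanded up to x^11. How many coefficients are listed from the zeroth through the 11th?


Expanding up to x^11 gives the coefficients for x^0, x^1, ..., x^11.
That is 11 + 1 = 12 coefficients in total.

12


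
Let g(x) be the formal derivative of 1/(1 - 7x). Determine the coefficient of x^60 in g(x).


Differentiate termwise: d/dx sum_{k>=0} 7^k x^k = sum_{k>=1} k 7^k x^(k-1) = sum_{j>=0} (j+1) 7^(j+1) x^j.
Equivalently, d/dx [1/(1 - 7x)] = 7/(1 - 7x)^2.
For j = 60: 61 * 7^61 = 61 * 3556153025177363557255317383565515512407041673852007 = 216925334535819176992574360397496446256829542104972427.

216925334535819176992574360397496446256829542104972427


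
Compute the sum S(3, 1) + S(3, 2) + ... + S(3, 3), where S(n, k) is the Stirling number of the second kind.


By definition, S(n, k) counts partitions of an n-set into exactly k nonempty blocks.
Computing row n = 3 for k = 1..3:
S(3, k): 1, 3, 1
Sum = 5. (This equals Bell_3 since the sum runs over all k.)

5


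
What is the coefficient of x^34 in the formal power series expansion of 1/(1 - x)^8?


The negative binomial / multiset identity is
1/(1 - x)^r = sum_{k>=0} C(k + r - 1, r - 1) x^k.
Here r = 8 and k = 34, so the coefficient is
C(34 + 7, 7) = C(41, 7)
= 22481940

22481940


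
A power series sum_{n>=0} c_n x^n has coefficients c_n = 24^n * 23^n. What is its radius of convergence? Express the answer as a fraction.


By the root test (Cauchy-Hadamard), the radius is R = 1 / limsup_n |c_n|^(1/n).
Here |c_n|^(1/n) = (24^n * 23^n)^(1/n) = 24 * 23 = 552 for all n.
So R = 1/552 = 1/552.

1/552


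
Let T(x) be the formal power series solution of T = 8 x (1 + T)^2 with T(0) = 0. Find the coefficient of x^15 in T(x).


Apply the Lagrange inversion formula: if T = 8 x * phi(T) with phi(t) = (1 + t)^2, then [x^n] T = 8^n * (1/n) [t^(n-1)] phi(t)^n = 8^n * (1/n) [t^(n-1)] (1 + t)^(2n) = 8^n * (1/n) C(2n, n-1).
Using the identity C(2n, n-1) = C(2n, n) * n / (n+1), the unscaled factor equals C(2n, n) / (n+1) = C_n, the n-th Catalan number.
For n = 15: C_15 = C(30, 15) / 16 = 155117520/16 = 9694845.
With the 8^15 = 35184372088832 factor, the coefficient is 35184372088832 * 9694845 = 341107033823552471040.

341107033823552471040


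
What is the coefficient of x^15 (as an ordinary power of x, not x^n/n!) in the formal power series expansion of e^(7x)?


The exponential series is e^y = sum_{k>=0} y^k / k!. Substituting y = 7x gives
e^(7x) = sum_{k>=0} 7^k x^k / k!.
So the coefficient of x^n is a^n/n! with a = 7, n = 15:
7^15 / 15! = 4747561509943/1307674368000 = 96889010407/26687232000

96889010407/26687232000


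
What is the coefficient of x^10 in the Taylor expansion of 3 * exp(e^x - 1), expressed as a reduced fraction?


exp(e^x - 1) = sum_{k>=0} Bell_k x^k / k!, where Bell_k is the k-th Bell number.
So the coefficient of x^10 is 3 * Bell_10 / 10!.
Computing: Bell_10 = 115975 and 10! = 3628800, giving
3 * 115975/3628800 = 4639/48384.

4639/48384


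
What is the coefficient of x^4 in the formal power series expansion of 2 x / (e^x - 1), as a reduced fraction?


The exponential generating function for Bernoulli numbers is
x / (e^x - 1) = sum_{k>=0} B_k x^k / k!.
So the coefficient of x^4 in 2 x / (e^x - 1) is 2 B_4 / 4!.
Computing: B_4 = -1/30, 4! = 24, giving
2 * -1/30 / 24 = -1/360.

-1/360


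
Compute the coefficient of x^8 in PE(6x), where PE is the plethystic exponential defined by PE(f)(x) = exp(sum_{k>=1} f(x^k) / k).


With f(x) = 6x, the exponent is sum_{k>=1} 6 x^k / k = 6 * (-ln(1 - x)). Exponentiating:
PE(6x) = exp(-6 ln(1 - x)) = 1/(1 - x)^6.
By the negative binomial expansion, [x^n] 1/(1 - x)^6 = C(n + 5, 5).
For n = 8: C(13, 5) = 1287.

1287


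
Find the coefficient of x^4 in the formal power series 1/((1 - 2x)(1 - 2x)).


By partial fractions or Cauchy convolution:
The coefficient equals sum_{k=0}^{4} 2^k * 2^(4-k).
= 80

80


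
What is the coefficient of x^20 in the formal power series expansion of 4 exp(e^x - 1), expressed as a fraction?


exp(e^x - 1) is the exponential generating function for the Bell numbers Bell_k: exp(e^x - 1) = sum_{k>=0} Bell_k x^k / k!.
So the coefficient of x^20 in 4 exp(e^x - 1) is 4 Bell_20 / 20!.
Computing: Bell_20 = 51724158235372 and 20! = 2432902008176640000, giving
4 * 51724158235372/2432902008176640000 = 263898766507/3103191336960000.

263898766507/3103191336960000


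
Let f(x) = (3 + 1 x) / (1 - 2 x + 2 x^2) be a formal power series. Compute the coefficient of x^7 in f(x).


Write f(x) = sum_{k>=0} a_k x^k. Multiplying both sides by 1 - 2 x + 2 x^2 gives
(1 - 2 x + 2 x^2) sum_{k>=0} a_k x^k = 3 + 1 x.
Matching coefficients:
 x^0: a_0 = 3
 x^1: a_1 - 2 a_0 = 1  =>  a_1 = 2*3 + 1 = 7
 x^k (k >= 2): a_k = 2 a_{k-1} - 2 a_{k-2}.
Iterating: a_2 = 8, a_3 = 2, a_4 = -12, a_5 = -28, a_6 = -32, a_7 = -8.
So the coefficient of x^7 is -8.

-8


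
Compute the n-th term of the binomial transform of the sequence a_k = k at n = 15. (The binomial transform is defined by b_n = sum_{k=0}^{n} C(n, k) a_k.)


With a_k = k, b_n = sum_{k=0}^{n} C(n, k) k. Using k * C(n, k) = n * C(n-1, k-1) gives b_n = n * sum_{k>=1} C(n-1, k-1) = n * 2^(n-1).
For n = 15: 15 * 2^14 = 15 * 16384 = 245760.

245760


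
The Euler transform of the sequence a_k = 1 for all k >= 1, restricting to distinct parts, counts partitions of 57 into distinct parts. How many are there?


Partitions of 57 into distinct parts can be computed via generating function.
Product (1+x)(1+x^2)(1+x^3)...
The coefficient of x^57 = 7917

7917


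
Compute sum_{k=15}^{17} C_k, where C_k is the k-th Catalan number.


C_15 through C_17: 9694845, 35357670, 129644790
Sum = 9694845 + 35357670 + 129644790
= 174697305

174697305


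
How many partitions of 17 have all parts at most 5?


Using the generating function (1-x)^(-1)(1-x^2)^(-1)...(1-x^5)^(-1),
the coefficient of x^17 counts these restricted partitions.
Result = 119

119


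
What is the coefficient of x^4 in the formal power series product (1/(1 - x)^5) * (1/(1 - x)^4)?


Combine the factors: (1/(1 - x)^5) * (1/(1 - x)^4) = 1/(1 - x)^9.
Then use 1/(1 - x)^r = sum_{k>=0} C(k + r - 1, r - 1) x^k with r = 9 and k = 4:
C(12, 8) = 495.

495


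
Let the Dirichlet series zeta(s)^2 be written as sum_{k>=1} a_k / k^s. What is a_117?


The Dirichlet convolution of the constant function 1 with itself gives (1 * 1)(k) = sum_{d | k} 1 = d(k), the number of positive divisors of k.
Since zeta(s) = sum_{k>=1} 1/k^s, we have zeta(s)^2 = sum_{k>=1} d(k)/k^s, so a_k = d(k).
For k = 117: the divisors are 1, 3, 9, 13, 39, 117.
Count = 6.

6


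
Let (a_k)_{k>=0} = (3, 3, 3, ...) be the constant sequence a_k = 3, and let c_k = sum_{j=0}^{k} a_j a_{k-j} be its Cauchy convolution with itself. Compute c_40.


Since a_j = 3 for all j >= 0, the convolution sum becomes
c_k = sum_{j=0}^{k} 3 * 3 = 9 * (k + 1).
Equivalently, the generating function of (a_k) is 3/(1 - x) and its square is 9/(1 - x)^2 = sum_{k>=0} 9(k + 1) x^k.
For k = 40: 9 * 41 = 369.

369


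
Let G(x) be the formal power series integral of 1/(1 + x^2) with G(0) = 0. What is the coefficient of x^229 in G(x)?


1/(1 + x^2) = sum_{j>=0} (-1)^j x^(2j). Integrating termwise with G(0) = 0:
G(x) = sum_{j>=0} (-1)^j x^(2j+1) / (2j+1) = arctan(x).
Only odd powers are nonzero. For x^229 write 229 = 2*114 + 1, giving
(-1)^114 / 229 = 1/229 = 1/229.

1/229


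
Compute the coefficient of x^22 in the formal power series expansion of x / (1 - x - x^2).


Let f(x) = sum_{k>=0} a_k x^k. Multiplying f(x) * (1 - x - x^2) = x and matching coefficients gives a_0 = 0, a_1 = 1, and a_k = a_{k-1} + a_{k-2} for k >= 2. These are the Fibonacci numbers F_k.
Iterating from F_0 = 0, F_1 = 1:
F_0=0, F_1=1, F_2=1, F_3=2, F_4=3, F_5=5, F_6=8, F_7=13, F_8=21, F_9=34, ...
F_22 = 17711.

17711


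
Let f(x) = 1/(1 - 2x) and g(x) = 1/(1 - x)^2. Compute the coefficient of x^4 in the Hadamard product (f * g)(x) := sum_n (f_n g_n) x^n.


f has coefficients f_k = 2^k. For g = 1/(1 - x)^2 the coefficient is g_k = C(k + 1, 1) = k + 1. The Hadamard coefficient is (f * g)_k = 2^k * (k + 1).
For k = 4: 2^4 * 5 = 16 * 5 = 80.

80


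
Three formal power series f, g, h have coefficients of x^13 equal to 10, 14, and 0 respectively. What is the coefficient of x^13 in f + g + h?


Series addition is componentwise:
10 + 14 + 0
= 24

24


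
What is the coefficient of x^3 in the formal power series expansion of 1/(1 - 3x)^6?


The general identity 1/(1 - c x)^r = sum_{k>=0} c^k C(k + r - 1, r - 1) x^k follows by substituting y = c x into 1/(1 - y)^r = sum_{k>=0} C(k + r - 1, r - 1) y^k.
For c = 3, r = 6, k = 3:
3^3 * C(8, 5) = 27 * 56 = 1512.

1512


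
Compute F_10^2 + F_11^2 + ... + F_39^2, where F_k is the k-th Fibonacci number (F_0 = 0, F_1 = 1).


There is a standard identity sum_{k=0}^{N} F_k^2 = F_N * F_{N+1} (proved inductively from the telescoping relation F_k^2 = F_k F_{k+1} - F_{k-1} F_k). Then
sum_{k=10}^{39} F_k^2 = F_39 F_40 - F_9 F_10.
Computing: F_39 = 63245986, F_40 = 102334155, F_9 = 34, F_10 = 55.
Sum = 63245986 * 102334155 - 34 * 55 = 6472224534449960.

6472224534449960


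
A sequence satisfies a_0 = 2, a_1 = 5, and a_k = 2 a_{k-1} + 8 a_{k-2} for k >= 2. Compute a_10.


The characteristic equation is t^2 - 2 t - 8 = 0, with roots r_1 = 4 and r_2 = -2 (so c_1 = r_1 + r_2, c_2 = -r_1 r_2 as required).
One can use the closed form a_n = A r_1^n + B r_2^n, but direct iteration is more reliable:
a_0 = 2, a_1 = 5, a_2 = 26, a_3 = 92, a_4 = 392, a_5 = 1520, a_6 = 6176, a_7 = 24512, a_8 = 98432, a_9 = 392960, a_10 = 1573376.
So a_10 = 1573376.

1573376


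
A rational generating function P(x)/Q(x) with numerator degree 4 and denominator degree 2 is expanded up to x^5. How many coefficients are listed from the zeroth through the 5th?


Expanding up to x^5 gives the coefficients for x^0, x^1, ..., x^5.
That is 5 + 1 = 6 coefficients in total.

6


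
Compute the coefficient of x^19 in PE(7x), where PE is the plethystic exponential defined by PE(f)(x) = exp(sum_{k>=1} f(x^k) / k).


With f(x) = 7x, the exponent is sum_{k>=1} 7 x^k / k = 7 * (-ln(1 - x)). Exponentiating:
PE(7x) = exp(-7 ln(1 - x)) = 1/(1 - x)^7.
By the negative binomial expansion, [x^n] 1/(1 - x)^7 = C(n + 6, 6).
For n = 19: C(25, 6) = 177100.

177100


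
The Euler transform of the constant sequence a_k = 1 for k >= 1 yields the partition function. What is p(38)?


The Euler transform converts the sequence a_k = 1 into the number of integer partitions.
Using the recurrence or dynamic programming:
p(38) = 26015

26015


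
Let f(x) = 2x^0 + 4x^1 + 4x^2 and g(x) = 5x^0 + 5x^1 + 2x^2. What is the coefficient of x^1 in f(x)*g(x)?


Cauchy product at x^1:
2*5 + 4*5
= 30

30


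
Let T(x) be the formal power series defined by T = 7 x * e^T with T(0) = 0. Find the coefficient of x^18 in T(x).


Apply the Lagrange inversion formula: if T = 7 x * phi(T) with phi(t) = e^t, then
[x^n] T = 7^n * (1/n) [t^(n-1)] phi(t)^n = 7^n * (1/n) [t^(n-1)] e^(n t) = 7^n * (1/n) * n^(n-1) / (n-1)! = 7^n * n^(n-1) / n!.
When c = 1 this is the Cayley count of rooted labeled trees on n vertices, divided by n!.
For n = 18: 7^18 * 18^17 / 18! = 1628413597910449 * 2185911559738696531968/6402373705728000 = 168947301180197983304053458/303875.

168947301180197983304053458/303875


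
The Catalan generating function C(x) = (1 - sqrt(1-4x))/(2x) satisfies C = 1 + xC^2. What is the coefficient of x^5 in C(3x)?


Substituting x -> 3x scales the n-th coefficient by 3^n, so [x^5] C(3x) = 3^5 * C_5.
C_5 = C(2*5, 5)/(6) = 252/6 = 42.
So 3^5 * 42 = 243 * 42 = 10206.

10206


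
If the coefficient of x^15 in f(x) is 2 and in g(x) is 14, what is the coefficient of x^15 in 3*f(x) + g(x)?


Scalar multiplication scales coefficients: 3 * 2 = 6.
Then add the g coefficient: 6 + 14
= 20

20


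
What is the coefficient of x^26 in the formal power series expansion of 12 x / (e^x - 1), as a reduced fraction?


The exponential generating function for Bernoulli numbers is
x / (e^x - 1) = sum_{k>=0} B_k x^k / k!.
So the coefficient of x^26 in 12 x / (e^x - 1) is 12 B_26 / 26!.
Computing: B_26 = 8553103/6, 26! = 403291461126605635584000000, giving
12 * 8553103/6 / 403291461126605635584000000 = 657931/15511210043330985984000000.

657931/15511210043330985984000000


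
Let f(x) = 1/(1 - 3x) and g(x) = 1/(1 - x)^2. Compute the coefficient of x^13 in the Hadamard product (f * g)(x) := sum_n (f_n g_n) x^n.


f has coefficients f_k = 3^k. For g = 1/(1 - x)^2 the coefficient is g_k = C(k + 1, 1) = k + 1. The Hadamard coefficient is (f * g)_k = 3^k * (k + 1).
For k = 13: 3^13 * 14 = 1594323 * 14 = 22320522.

22320522


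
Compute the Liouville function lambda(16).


The Liouville function is lambda(k) = (-1)^Omega(k), where Omega(k) counts the prime factors of k with multiplicity.
Factoring: 16 = 2 * 2 * 2 * 2, so Omega(16) = 4.
lambda(16) = (-1)^4 = 1.

1


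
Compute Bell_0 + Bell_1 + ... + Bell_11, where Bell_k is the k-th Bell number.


Recall Bell_k counts set partitions of a k-set (with Bell_0 = 1 by convention).
Bell_0 through Bell_11: 1, 1, 2, 5, 15, 52, 203, 877, 4140, 21147, 115975, 678570
Sum = 1 + 1 + 2 + 5 + 15 + 52 + 203 + 877 + 4140 + 21147 + 115975 + 678570 = 820988.

820988
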